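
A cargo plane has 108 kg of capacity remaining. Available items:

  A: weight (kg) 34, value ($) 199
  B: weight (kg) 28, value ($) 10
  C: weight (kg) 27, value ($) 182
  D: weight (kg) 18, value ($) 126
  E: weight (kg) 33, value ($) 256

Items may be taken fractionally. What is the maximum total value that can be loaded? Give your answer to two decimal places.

739.59

Ratios (sorted): E 7.76, D 7.00, C 6.74, A 5.85, B 0.36
take E (33 @ 256); take D (18 @ 126); take C (27 @ 182); take 30/34 of A → 175.59. Capacity used 108/108.
Total value = 739.59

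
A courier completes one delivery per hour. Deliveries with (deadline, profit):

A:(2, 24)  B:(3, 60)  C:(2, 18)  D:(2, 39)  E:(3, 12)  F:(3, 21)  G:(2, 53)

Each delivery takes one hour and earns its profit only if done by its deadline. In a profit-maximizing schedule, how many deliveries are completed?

Take jobs in profit order; each goes to the latest open slot no later than its deadline.
Profit order: B=60 G=53 D=39 A=24 F=21 C=18 E=12
Assign: B→slot 3, G→slot 2, D→slot 1, A skipped, F skipped, C skipped, E skipped.
Slots: [1:D] [2:G] [3:B]
3 of 7 scheduled.

3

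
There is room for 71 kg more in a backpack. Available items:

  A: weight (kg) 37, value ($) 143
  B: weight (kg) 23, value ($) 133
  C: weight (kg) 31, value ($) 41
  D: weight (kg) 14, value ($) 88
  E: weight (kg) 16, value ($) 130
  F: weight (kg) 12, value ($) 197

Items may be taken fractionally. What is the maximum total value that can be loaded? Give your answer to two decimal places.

Sort by value per unit weight and fill in that order.
Order: F (197/12=16.42) > E (130/16=8.12) > D (88/14=6.29) > B (133/23=5.78) > A (143/37=3.86) > C (41/31=1.32)
Fill: take F (12 @ 197) → take E (16 @ 130) → take D (14 @ 88) → take B (23 @ 133) → take 6/37 of A → 23.19; 71/71 used.
Total value = 571.19

571.19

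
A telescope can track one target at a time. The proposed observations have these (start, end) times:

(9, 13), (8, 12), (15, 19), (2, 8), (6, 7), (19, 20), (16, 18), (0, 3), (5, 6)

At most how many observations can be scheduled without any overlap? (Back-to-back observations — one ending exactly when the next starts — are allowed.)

Sort by end time and greedily take each interval whose start is ≥ the last chosen end.
Sorted by end: (0,3)  (5,6)  (6,7)  (2,8)  (8,12)  (9,13)  (16,18)  (15,19)  (19,20)
take (0,3); take (5,6); take (6,7); take (8,12); take (16,18); take (19,20).
Selected 6 observations.

6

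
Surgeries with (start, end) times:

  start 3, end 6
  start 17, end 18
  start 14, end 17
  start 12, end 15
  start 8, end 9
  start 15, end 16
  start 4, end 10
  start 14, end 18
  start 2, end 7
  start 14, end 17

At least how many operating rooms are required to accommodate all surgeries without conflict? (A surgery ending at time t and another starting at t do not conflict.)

4

Count concurrent intervals with a sweep; the peak is the room count.
Events (time:±→running): 2:+→1 3:+→2 4:+→3 6:-→2 7:-→1 8:+→2 9:-→1 10:-→0 12:+→1 14:+→2 14:+→3 14:+→4 … peak 4.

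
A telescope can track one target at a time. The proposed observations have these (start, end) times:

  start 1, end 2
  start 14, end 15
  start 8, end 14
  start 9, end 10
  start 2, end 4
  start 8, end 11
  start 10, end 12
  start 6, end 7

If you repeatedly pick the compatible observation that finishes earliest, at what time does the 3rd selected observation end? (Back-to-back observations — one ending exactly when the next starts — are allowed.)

Greedy by earliest finish: after sorting by end time, pick each interval compatible with the last pick.
Sorted by end: (1,2)  (2,4)  (6,7)  (9,10)  (8,11)  (10,12)  (8,14)  (14,15)
take (1,2); take (2,4); take (6,7); take (9,10); skip (8,11); take (10,12); skip (8,14); take (14,15).
Selected: (1,2) (2,4) (6,7) (9,10) (10,12) (14,15)

7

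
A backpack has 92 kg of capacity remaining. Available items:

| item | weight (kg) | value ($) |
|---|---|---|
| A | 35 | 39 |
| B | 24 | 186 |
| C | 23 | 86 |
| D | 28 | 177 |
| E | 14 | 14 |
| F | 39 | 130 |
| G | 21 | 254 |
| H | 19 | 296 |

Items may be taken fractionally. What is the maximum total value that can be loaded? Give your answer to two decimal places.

Sort by value per unit weight and fill in that order.
Order: H (296/19=15.58) > G (254/21=12.10) > B (186/24=7.75) > D (177/28=6.32) > C (86/23=3.74) > F (130/39=3.33) > A (39/35=1.11) > E (14/14=1.00)
Fill: take H (19 @ 296) → take G (21 @ 254) → take B (24 @ 186) → take D (28 @ 177); 92/92 used.
Total value = 913.00

913.00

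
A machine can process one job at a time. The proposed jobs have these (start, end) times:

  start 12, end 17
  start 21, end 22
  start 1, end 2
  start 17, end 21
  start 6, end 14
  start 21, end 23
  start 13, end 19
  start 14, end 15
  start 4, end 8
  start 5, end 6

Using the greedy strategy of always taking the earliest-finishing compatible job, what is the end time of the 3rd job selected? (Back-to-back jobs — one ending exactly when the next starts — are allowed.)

Greedy by earliest finish: after sorting by end time, pick each interval compatible with the last pick.
Sorted by end: (1,2)  (5,6)  (4,8)  (6,14)  (14,15)  (12,17)  (13,19)  (17,21)  (21,22)  (21,23)
take (1,2); take (5,6); take (6,14); take (14,15); skip (12,17); take (17,21); take (21,22); skip (21,23).
Selected: (1,2) (5,6) (6,14) (14,15) (17,21) (21,22)

14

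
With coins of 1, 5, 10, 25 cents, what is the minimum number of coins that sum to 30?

30 = 1×25 + 1×5
Total coins = 1 + 1 = 2

2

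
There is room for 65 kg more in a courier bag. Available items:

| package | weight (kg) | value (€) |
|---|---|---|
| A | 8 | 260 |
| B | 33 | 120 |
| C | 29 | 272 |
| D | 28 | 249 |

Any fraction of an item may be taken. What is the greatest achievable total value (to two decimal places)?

781.00

Greedy by value/weight ratio, highest first.
Order: A (260/8=32.50) > C (272/29=9.38) > D (249/28=8.89) > B (120/33=3.64)
Fill: take A (8 @ 260) → take C (29 @ 272) → take D (28 @ 249); 65/65 used.
Total value = 781.00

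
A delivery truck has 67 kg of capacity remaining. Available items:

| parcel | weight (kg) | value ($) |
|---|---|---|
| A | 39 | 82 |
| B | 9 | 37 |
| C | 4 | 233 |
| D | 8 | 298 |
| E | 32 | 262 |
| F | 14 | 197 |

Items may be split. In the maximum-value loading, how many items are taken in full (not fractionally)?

Sort by value per unit weight and fill in that order.
Ratios (sorted): C 58.25, D 37.25, F 14.07, E 8.19, B 4.11, A 2.10
take C (4 @ 233); take D (8 @ 298); take F (14 @ 197); take E (32 @ 262); take B (9 @ 37). Capacity used 67/67.
5 item(s) taken whole.

5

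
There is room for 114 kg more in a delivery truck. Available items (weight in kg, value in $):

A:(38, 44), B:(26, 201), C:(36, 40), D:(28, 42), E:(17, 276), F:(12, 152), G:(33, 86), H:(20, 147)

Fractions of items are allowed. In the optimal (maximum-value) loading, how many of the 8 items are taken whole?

Order: E (276/17=16.24) > F (152/12=12.67) > B (201/26=7.73) > H (147/20=7.35) > G (86/33=2.61) > D (42/28=1.50) > A (44/38=1.16) > C (40/36=1.11)
Fill: take E (17 @ 276) → take F (12 @ 152) → take B (26 @ 201) → take H (20 @ 147) → take G (33 @ 86) → take 6/28 of D → 9.00; 114/114 used.
5 item(s) taken whole; one partial (take 6/28 of D).

5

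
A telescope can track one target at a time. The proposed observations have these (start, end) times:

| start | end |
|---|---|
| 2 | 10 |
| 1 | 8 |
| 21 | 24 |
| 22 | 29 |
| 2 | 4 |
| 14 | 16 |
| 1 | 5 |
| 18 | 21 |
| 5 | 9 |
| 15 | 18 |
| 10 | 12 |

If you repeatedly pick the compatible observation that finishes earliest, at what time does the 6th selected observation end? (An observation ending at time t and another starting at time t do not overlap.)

24

By end time: (2,4), (1,5), (1,8), (5,9), (2,10), (10,12), (14,16), (15,18), (18,21), (21,24), (22,29).
Pick (2,4); next start ≥ 4 → (5,9); next start ≥ 9 → (10,12); next start ≥ 12 → (14,16); next start ≥ 16 → (18,21); next start ≥ 21 → (21,24).
Selected: (2,4) (5,9) (10,12) (14,16) (18,21) (21,24)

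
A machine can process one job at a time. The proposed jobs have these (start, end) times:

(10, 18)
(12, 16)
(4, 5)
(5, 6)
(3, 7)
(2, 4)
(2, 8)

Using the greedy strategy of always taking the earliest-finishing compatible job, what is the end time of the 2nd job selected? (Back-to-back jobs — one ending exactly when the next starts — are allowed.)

By end time: (2,4), (4,5), (5,6), (3,7), (2,8), (12,16), (10,18).
Pick (2,4); next start ≥ 4 → (4,5); next start ≥ 5 → (5,6); next start ≥ 6 → (12,16).
Selected: (2,4) (4,5) (5,6) (12,16)

5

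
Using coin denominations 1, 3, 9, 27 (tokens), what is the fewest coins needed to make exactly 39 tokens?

3

Use the largest denomination that fits, subtract, and repeat.
39 = 1×27 + 1×9 + 1×3
Total coins = 1 + 1 + 1 = 3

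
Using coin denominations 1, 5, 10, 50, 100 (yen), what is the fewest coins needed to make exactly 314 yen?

8

Use the largest denomination that fits, subtract, and repeat.
314 − 3×100→14 − 1×10→4 − 4×1→0
Total coins = 3 + 1 + 4 = 8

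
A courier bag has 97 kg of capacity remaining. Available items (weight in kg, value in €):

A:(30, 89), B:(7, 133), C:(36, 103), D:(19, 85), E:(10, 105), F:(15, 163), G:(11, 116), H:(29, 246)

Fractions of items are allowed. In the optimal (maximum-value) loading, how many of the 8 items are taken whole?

Order: B (133/7=19.00) > F (163/15=10.87) > G (116/11=10.55) > E (105/10=10.50) > H (246/29=8.48) > D (85/19=4.47) > A (89/30=2.97) > C (103/36=2.86)
Fill: take B (7 @ 133) → take F (15 @ 163) → take G (11 @ 116) → take E (10 @ 105) → take H (29 @ 246) → take D (19 @ 85) → take 6/30 of A → 17.80; 97/97 used.
6 item(s) taken whole; one partial (take 6/30 of A).

6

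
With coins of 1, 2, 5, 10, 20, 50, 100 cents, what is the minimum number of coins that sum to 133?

5

133 − 1×100→33 − 1×20→13 − 1×10→3 − 1×2→1 − 1×1→0
Total coins = 1 + 1 + 1 + 1 + 1 = 5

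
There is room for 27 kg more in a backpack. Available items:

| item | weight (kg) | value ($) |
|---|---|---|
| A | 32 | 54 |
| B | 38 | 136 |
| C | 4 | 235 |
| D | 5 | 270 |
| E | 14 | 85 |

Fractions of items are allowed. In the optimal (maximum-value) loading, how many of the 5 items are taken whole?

Order: C (235/4=58.75) > D (270/5=54.00) > E (85/14=6.07) > B (136/38=3.58) > A (54/32=1.69)
Fill: take C (4 @ 235) → take D (5 @ 270) → take E (14 @ 85) → take 4/38 of B → 14.32; 27/27 used.
3 item(s) taken whole; one partial (take 4/38 of B).

3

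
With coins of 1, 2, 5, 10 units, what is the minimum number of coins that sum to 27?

4

27 − 2×10→7 − 1×5→2 − 1×2→0
Total coins = 2 + 1 + 1 = 4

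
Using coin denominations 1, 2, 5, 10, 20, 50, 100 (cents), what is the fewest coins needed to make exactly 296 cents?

7

Use the largest denomination that fits, subtract, and repeat.
296 = 2×100 + 1×50 + 2×20 + 1×5 + 1×1
Total coins = 2 + 1 + 2 + 1 + 1 = 7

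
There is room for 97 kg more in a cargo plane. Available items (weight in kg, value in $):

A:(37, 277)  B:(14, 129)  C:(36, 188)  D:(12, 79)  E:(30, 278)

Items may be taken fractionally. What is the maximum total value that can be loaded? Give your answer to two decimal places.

Ratios (sorted): E 9.27, B 9.21, A 7.49, D 6.58, C 5.22
take E (30 @ 278); take B (14 @ 129); take A (37 @ 277); take D (12 @ 79); take 4/36 of C → 20.89. Capacity used 97/97.
Total value = 783.89

783.89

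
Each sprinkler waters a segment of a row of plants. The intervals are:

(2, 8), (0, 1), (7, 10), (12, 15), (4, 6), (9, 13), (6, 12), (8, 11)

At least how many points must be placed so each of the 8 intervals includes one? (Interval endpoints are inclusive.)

4

Process intervals by earliest right end; each time one isn't hit yet, stab at its right endpoint.
Sorted: [0,1] [4,6] [2,8] [7,10] [8,11] [6,12] [9,13] [12,15]
{[0,1]} hit by 1; {[4,6],[2,8]} hit by 6; {[7,10],[8,11],[6,12],[9,13]} hit by 10; {[12,15]} hit by 15.
Points: 1, 6, 10, 15 (4 total).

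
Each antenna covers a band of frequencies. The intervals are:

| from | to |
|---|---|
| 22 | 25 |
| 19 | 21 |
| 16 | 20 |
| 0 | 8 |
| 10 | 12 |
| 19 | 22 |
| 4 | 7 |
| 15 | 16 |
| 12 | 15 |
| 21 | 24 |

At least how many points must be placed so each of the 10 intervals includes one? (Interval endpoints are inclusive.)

5

Sorted: [4,7] [0,8] [10,12] [12,15] [15,16] [16,20] [19,21] [19,22] [21,24] [22,25]
{[4,7],[0,8]} hit by 7; {[10,12],[12,15]} hit by 12; {[15,16],[16,20]} hit by 16; {[19,21],[19,22],[21,24]} hit by 21; {[22,25]} hit by 25.
Points: 7, 12, 16, 21, 25 (5 total).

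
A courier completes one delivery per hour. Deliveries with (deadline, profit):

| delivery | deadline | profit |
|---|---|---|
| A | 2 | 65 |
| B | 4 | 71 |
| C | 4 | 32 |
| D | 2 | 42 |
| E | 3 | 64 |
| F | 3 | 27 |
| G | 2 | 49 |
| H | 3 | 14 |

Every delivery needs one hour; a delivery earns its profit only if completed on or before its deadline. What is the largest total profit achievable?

Profit order: B=71 A=65 E=64 G=49 D=42 C=32 F=27 H=14
Assign: B→slot 4, A→slot 2, E→slot 3, G→slot 1, D skipped, C skipped, F skipped, H skipped.
Slots: [1:G] [2:A] [3:E] [4:B]
Profit = 49 + 65 + 64 + 71 = 249

249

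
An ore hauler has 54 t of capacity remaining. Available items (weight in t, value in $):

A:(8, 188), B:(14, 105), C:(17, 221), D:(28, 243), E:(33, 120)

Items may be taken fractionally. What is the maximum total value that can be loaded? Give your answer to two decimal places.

659.50

Sort by value per unit weight and fill in that order.
Ratios (sorted): A 23.50, C 13.00, D 8.68, B 7.50, E 3.64
take A (8 @ 188); take C (17 @ 221); take D (28 @ 243); take 1/14 of B → 7.50. Capacity used 54/54.
Total value = 659.50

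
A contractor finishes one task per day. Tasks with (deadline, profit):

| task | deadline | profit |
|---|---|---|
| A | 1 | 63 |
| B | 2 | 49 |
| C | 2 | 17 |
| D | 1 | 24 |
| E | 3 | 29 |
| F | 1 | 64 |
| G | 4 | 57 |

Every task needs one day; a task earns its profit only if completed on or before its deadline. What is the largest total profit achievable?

199

By profit: F(d1,64), A(d1,63), G(d4,57), B(d2,49), E(d3,29), D(d1,24), C(d2,17)
F→slot 1; A skipped; G→slot 4; B→slot 2; E→slot 3; D skipped; C skipped.
Profit = 64 + 49 + 29 + 57 = 199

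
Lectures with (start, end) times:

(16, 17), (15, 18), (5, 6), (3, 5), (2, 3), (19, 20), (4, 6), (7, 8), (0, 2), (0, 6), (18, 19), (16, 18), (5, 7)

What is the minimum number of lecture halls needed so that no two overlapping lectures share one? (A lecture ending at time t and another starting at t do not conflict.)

4

Events (time:±→running): 0:+→1 0:+→2 2:-→1 2:+→2 3:-→1 3:+→2 4:+→3 5:-→2 5:+→3 5:+→4 … peak 4.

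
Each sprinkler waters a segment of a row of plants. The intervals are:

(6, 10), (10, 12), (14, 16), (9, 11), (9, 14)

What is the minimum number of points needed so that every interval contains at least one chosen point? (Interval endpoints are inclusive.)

By right end: [6,10]  [9,11]  [10,12]  [9,14]  [14,16]
[6,10] uncovered → point at 10; [14,16] uncovered → point at 16.
Points: 10, 16 (2 total).

2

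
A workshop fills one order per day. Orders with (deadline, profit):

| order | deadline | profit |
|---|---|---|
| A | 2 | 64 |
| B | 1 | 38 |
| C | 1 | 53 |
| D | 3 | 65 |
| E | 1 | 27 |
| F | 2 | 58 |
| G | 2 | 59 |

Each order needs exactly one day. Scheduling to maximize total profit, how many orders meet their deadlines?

3

Sort by profit descending; place each in the latest free slot ≤ its deadline.
Profit order: D=65 A=64 G=59 F=58 C=53 B=38 E=27
Assign: D→slot 3, A→slot 2, G→slot 1, F skipped, C skipped, B skipped, E skipped.
Slots: [1:G] [2:A] [3:D]
3 of 7 scheduled.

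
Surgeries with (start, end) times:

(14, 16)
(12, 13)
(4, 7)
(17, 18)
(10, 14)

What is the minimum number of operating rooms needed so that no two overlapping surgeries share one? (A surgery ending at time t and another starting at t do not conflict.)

2

The answer is the maximum number of intervals overlapping at any instant.
Events (time:±→running): 4:+→1 7:-→0 10:+→1 12:+→2 … peak 2.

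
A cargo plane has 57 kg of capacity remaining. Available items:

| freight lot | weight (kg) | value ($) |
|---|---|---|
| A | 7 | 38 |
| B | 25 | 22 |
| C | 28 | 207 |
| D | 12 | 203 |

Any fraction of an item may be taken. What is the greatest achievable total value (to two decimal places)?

Greedy by value/weight ratio, highest first.
Ratios (sorted): D 16.92, C 7.39, A 5.43, B 0.88
take D (12 @ 203); take C (28 @ 207); take A (7 @ 38); take 10/25 of B → 8.80. Capacity used 57/57.
Total value = 456.80

456.80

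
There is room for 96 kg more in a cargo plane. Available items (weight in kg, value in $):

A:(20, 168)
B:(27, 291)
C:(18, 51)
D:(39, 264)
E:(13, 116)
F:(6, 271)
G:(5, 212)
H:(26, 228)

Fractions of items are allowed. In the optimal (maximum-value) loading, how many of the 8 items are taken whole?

5

Order: F (271/6=45.17) > G (212/5=42.40) > B (291/27=10.78) > E (116/13=8.92) > H (228/26=8.77) > A (168/20=8.40) > D (264/39=6.77) > C (51/18=2.83)
Fill: take F (6 @ 271) → take G (5 @ 212) → take B (27 @ 291) → take E (13 @ 116) → take H (26 @ 228) → take 19/20 of A → 159.60; 96/96 used.
5 item(s) taken whole; one partial (take 19/20 of A).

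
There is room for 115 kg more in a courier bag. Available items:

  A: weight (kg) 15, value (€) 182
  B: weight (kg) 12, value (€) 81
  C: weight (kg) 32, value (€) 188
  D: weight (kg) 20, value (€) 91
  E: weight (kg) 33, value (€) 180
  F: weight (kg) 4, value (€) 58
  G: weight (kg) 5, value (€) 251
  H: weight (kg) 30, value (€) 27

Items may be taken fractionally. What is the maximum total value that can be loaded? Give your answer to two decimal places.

1003.70

Greedy by value/weight ratio, highest first.
Ratios (sorted): G 50.20, F 14.50, A 12.13, B 6.75, C 5.88, E 5.45, D 4.55, H 0.90
take G (5 @ 251); take F (4 @ 58); take A (15 @ 182); take B (12 @ 81); take C (32 @ 188); take E (33 @ 180); take 14/20 of D → 63.70. Capacity used 115/115.
Total value = 1003.70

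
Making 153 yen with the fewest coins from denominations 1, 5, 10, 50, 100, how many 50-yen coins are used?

1

Use the largest denomination that fits, subtract, and repeat.
153 − 1×100→53 − 1×50→3 − 3×1→0
Count of 50: 1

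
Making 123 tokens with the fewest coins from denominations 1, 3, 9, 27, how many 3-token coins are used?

123 − 4×27→15 − 1×9→6 − 2×3→0
Count of 3: 2

2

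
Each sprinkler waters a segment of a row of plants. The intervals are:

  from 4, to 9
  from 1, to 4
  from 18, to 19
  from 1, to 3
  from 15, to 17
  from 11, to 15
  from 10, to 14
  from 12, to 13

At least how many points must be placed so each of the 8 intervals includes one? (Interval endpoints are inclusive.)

Sort by right endpoint; whenever an interval is uncovered, place a point at its right end.
Sorted: [1,3] [1,4] [4,9] [12,13] [10,14] [11,15] [15,17] [18,19]
{[1,3],[1,4]} hit by 3; {[4,9]} hit by 9; {[12,13],[10,14],[11,15]} hit by 13; {[15,17]} hit by 17; {[18,19]} hit by 19.
Points: 3, 9, 13, 17, 19 (5 total).

5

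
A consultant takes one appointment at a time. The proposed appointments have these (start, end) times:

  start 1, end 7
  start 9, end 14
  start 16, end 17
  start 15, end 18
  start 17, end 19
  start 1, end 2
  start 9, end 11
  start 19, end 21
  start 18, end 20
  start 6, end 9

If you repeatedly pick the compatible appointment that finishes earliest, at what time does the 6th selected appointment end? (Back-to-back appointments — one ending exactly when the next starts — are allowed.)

Sort by end time and greedily take each interval whose start is ≥ the last chosen end.
By end time: (1,2), (1,7), (6,9), (9,11), (9,14), (16,17), (15,18), (17,19), (18,20), (19,21).
Pick (1,2); next start ≥ 2 → (6,9); next start ≥ 9 → (9,11); next start ≥ 11 → (16,17); next start ≥ 17 → (17,19); next start ≥ 19 → (19,21).
Selected: (1,2) (6,9) (9,11) (16,17) (17,19) (19,21)

21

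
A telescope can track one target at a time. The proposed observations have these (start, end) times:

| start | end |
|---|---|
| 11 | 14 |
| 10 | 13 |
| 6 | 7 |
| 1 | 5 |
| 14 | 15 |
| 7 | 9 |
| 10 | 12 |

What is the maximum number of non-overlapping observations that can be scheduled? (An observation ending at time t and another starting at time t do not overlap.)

Sorted by end: (1,5)  (6,7)  (7,9)  (10,12)  (10,13)  (11,14)  (14,15)
take (1,5); take (6,7); take (7,9); take (10,12); take (14,15).
Selected 5 observations.

5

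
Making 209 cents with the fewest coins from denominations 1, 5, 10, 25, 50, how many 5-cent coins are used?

Greedy: take as many of the largest coin as possible, then repeat with the remainder.
209 − 4×50→9 − 1×5→4 − 4×1→0
Count of 5: 1

1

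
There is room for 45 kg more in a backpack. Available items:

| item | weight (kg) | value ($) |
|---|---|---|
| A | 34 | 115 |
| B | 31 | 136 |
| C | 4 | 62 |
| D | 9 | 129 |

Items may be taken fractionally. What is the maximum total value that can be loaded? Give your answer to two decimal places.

330.38

Order: C (62/4=15.50) > D (129/9=14.33) > B (136/31=4.39) > A (115/34=3.38)
Fill: take C (4 @ 62) → take D (9 @ 129) → take B (31 @ 136) → take 1/34 of A → 3.38; 45/45 used.
Total value = 330.38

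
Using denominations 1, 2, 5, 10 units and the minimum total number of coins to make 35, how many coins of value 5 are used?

35 = 3×10 + 1×5
Count of 5: 1

1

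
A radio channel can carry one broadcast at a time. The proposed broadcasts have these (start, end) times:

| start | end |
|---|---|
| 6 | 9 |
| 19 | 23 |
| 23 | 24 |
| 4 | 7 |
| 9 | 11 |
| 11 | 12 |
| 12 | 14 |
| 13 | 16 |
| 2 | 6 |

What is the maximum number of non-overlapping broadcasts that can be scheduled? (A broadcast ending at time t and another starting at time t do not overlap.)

By end time: (2,6), (4,7), (6,9), (9,11), (11,12), (12,14), (13,16), (19,23), (23,24).
Pick (2,6); next start ≥ 6 → (6,9); next start ≥ 9 → (9,11); next start ≥ 11 → (11,12); next start ≥ 12 → (12,14); next start ≥ 14 → (19,23); next start ≥ 23 → (23,24).
Selected 7 broadcasts.

7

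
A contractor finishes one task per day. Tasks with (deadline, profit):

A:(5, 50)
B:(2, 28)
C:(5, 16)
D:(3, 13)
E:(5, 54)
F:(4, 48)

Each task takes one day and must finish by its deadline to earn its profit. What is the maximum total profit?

Take jobs in profit order; each goes to the latest open slot no later than its deadline.
Profit order: E=54 A=50 F=48 B=28 C=16 D=13
Assign: E→slot 5, A→slot 4, F→slot 3, B→slot 2, C→slot 1, D skipped.
Slots: [1:C] [2:B] [3:F] [4:A] [5:E]
Profit = 16 + 28 + 48 + 50 + 54 = 196

196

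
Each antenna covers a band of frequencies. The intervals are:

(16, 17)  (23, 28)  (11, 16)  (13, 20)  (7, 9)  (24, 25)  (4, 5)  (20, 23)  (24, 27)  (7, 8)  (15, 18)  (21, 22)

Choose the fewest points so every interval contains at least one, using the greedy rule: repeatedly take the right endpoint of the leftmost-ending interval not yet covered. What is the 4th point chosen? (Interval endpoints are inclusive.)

Sort by right endpoint; whenever an interval is uncovered, place a point at its right end.
Sorted: [4,5] [7,8] [7,9] [11,16] [16,17] [15,18] [13,20] [21,22] [20,23] [24,25] [24,27] [23,28]
{[4,5]} hit by 5; {[7,8],[7,9]} hit by 8; {[11,16],[16,17],[15,18],[13,20]} hit by 16; {[21,22],[20,23]} hit by 22; {[24,25],[24,27],[23,28]} hit by 25.
Points: 5, 8, 16, 22, 25 (5 total).

22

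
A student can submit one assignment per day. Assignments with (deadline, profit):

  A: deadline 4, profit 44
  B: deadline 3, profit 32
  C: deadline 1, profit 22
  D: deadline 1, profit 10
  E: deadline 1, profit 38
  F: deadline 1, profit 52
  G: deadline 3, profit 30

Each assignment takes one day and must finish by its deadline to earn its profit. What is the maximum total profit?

158

Profit order: F=52 A=44 E=38 B=32 G=30 C=22 D=10
Assign: F→slot 1, A→slot 4, E skipped, B→slot 3, G→slot 2, C skipped, D skipped.
Slots: [1:F] [2:G] [3:B] [4:A]
Profit = 52 + 30 + 32 + 44 = 158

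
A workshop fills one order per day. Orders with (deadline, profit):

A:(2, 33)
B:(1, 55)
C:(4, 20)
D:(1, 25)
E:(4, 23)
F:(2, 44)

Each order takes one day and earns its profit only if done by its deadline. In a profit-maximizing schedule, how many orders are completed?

By profit: B(d1,55), F(d2,44), A(d2,33), D(d1,25), E(d4,23), C(d4,20)
B→slot 1; F→slot 2; A skipped; D skipped; E→slot 4; C→slot 3.
4 of 6 scheduled.

4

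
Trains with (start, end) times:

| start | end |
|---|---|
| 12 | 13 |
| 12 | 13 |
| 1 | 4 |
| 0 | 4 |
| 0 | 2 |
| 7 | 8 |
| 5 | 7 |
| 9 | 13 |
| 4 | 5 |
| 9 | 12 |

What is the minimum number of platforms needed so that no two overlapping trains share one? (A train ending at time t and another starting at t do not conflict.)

Count concurrent intervals with a sweep; the peak is the room count.
starts: [0, 0, 1, 4, 5, 7, 9, 9, 12, 12]
ends:   [2, 4, 4, 5, 7, 8, 12, 13, 13, 13]
s0→1 s0→2 s1→3  — peak 3.

3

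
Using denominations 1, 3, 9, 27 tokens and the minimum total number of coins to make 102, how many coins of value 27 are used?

3

Greedy: take as many of the largest coin as possible, then repeat with the remainder.
102 = 3×27 + 2×9 + 1×3
Count of 27: 3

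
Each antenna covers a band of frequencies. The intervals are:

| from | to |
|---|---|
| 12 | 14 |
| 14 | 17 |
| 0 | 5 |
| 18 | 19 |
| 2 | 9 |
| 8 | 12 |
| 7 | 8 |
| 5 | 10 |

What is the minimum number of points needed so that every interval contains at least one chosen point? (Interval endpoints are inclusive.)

Process intervals by earliest right end; each time one isn't hit yet, stab at its right endpoint.
Sorted: [0,5] [7,8] [2,9] [5,10] [8,12] [12,14] [14,17] [18,19]
{[0,5]} hit by 5; {[7,8],[2,9],[5,10],[8,12]} hit by 8; {[12,14],[14,17]} hit by 14; {[18,19]} hit by 19.
Points: 5, 8, 14, 19 (4 total).

4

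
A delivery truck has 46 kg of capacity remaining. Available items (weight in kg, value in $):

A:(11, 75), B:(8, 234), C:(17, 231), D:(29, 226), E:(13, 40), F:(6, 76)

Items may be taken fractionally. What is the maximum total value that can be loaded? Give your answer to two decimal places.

657.90

Greedy by value/weight ratio, highest first.
Order: B (234/8=29.25) > C (231/17=13.59) > F (76/6=12.67) > D (226/29=7.79) > A (75/11=6.82) > E (40/13=3.08)
Fill: take B (8 @ 234) → take C (17 @ 231) → take F (6 @ 76) → take 15/29 of D → 116.90; 46/46 used.
Total value = 657.90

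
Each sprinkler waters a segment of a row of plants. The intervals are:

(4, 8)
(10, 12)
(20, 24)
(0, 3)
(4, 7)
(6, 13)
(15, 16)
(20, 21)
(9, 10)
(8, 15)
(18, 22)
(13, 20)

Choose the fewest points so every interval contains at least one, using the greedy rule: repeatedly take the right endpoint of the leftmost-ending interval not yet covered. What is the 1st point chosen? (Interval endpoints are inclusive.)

Sort by right endpoint; whenever an interval is uncovered, place a point at its right end.
By right end: [0,3]  [4,7]  [4,8]  [9,10]  [10,12]  [6,13]  [8,15]  [15,16]  [13,20]  [20,21]  [18,22]  [20,24]
[0,3] uncovered → point at 3; [4,7] uncovered → point at 7; [9,10] uncovered → point at 10; [15,16] uncovered → point at 16; [20,21] uncovered → point at 21.
Points: 3, 7, 10, 16, 21 (5 total).

3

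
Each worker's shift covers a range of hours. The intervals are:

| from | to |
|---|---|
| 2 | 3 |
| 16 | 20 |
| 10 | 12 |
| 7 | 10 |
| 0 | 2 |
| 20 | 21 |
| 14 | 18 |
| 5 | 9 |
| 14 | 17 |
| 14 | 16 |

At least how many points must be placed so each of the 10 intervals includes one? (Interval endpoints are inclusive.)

Process intervals by earliest right end; each time one isn't hit yet, stab at its right endpoint.
By right end: [0,2]  [2,3]  [5,9]  [7,10]  [10,12]  [14,16]  [14,17]  [14,18]  [16,20]  [20,21]
[0,2] uncovered → point at 2; [5,9] uncovered → point at 9; [10,12] uncovered → point at 12; [14,16] uncovered → point at 16; [20,21] uncovered → point at 21.
Points: 2, 9, 12, 16, 21 (5 total).

5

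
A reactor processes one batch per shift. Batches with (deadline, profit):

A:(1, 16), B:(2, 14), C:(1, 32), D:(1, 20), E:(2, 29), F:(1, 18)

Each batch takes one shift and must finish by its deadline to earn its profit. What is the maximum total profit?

Profit order: C=32 E=29 D=20 F=18 A=16 B=14
Assign: C→slot 1, E→slot 2, D skipped, F skipped, A skipped, B skipped.
Slots: [1:C] [2:E]
Profit = 32 + 29 = 61

61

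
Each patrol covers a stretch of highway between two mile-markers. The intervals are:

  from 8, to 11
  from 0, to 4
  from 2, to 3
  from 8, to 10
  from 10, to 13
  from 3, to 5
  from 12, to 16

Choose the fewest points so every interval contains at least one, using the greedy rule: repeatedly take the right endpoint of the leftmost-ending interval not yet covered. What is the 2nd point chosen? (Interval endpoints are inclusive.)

Sorted: [2,3] [0,4] [3,5] [8,10] [8,11] [10,13] [12,16]
{[2,3],[0,4],[3,5]} hit by 3; {[8,10],[8,11],[10,13]} hit by 10; {[12,16]} hit by 16.
Points: 3, 10, 16 (3 total).

10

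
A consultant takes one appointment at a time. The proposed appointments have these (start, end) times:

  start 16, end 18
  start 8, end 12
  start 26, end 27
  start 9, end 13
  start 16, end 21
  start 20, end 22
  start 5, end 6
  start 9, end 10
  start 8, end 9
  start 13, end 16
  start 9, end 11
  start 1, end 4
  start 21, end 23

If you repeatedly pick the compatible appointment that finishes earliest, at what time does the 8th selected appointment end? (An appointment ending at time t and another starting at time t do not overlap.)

27

Order by finish time; keep every interval that doesn't clash with the previous kept one.
Sorted by end: (1,4)  (5,6)  (8,9)  (9,10)  (9,11)  (8,12)  (9,13)  (13,16)  (16,18)  (16,21)  (20,22)  (21,23)  (26,27)
take (1,4); take (5,6); take (8,9); take (9,10); take (13,16); take (16,18); take (20,22); skip (21,23); take (26,27).
Selected: (1,4) (5,6) (8,9) (9,10) (13,16) (16,18) (20,22) (26,27)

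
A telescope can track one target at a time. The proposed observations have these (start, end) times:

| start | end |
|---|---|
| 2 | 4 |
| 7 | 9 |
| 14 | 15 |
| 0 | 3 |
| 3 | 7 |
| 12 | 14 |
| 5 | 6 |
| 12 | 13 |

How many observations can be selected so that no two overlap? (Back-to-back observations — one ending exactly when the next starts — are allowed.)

Sorted by end: (0,3)  (2,4)  (5,6)  (3,7)  (7,9)  (12,13)  (12,14)  (14,15)
take (0,3); skip (2,4); take (5,6); skip (3,7); take (7,9); take (12,13); take (14,15).
Selected 5 observations.

5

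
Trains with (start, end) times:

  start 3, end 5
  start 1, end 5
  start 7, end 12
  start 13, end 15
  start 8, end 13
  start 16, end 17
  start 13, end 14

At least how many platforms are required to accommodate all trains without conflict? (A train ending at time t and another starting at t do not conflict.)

2

Events (time:±→running): 1:+→1 3:+→2 … peak 2.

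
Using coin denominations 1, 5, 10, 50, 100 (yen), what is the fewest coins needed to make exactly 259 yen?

8

Greedy: take as many of the largest coin as possible, then repeat with the remainder.
259 = 2×100 + 1×50 + 1×5 + 4×1
Total coins = 2 + 1 + 1 + 4 = 8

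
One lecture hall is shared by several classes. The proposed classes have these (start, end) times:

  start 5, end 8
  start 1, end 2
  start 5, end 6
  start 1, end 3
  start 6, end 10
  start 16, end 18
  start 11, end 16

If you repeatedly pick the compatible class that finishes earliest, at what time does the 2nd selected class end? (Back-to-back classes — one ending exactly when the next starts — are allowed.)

By end time: (1,2), (1,3), (5,6), (5,8), (6,10), (11,16), (16,18).
Pick (1,2); next start ≥ 2 → (5,6); next start ≥ 6 → (6,10); next start ≥ 10 → (11,16); next start ≥ 16 → (16,18).
Selected: (1,2) (5,6) (6,10) (11,16) (16,18)

6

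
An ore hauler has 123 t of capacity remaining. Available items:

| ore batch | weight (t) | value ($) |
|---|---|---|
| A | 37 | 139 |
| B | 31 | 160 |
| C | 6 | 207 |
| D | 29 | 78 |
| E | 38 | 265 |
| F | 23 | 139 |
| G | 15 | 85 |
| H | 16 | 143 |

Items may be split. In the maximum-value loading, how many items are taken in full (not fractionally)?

Greedy by value/weight ratio, highest first.
Ratios (sorted): C 34.50, H 8.94, E 6.97, F 6.04, G 5.67, B 5.16, A 3.76, D 2.69
take C (6 @ 207); take H (16 @ 143); take E (38 @ 265); take F (23 @ 139); take G (15 @ 85); take 25/31 of B → 129.03. Capacity used 123/123.
5 item(s) taken whole; one partial (take 25/31 of B).

5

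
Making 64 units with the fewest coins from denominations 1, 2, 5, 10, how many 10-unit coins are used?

6

Greedy: take as many of the largest coin as possible, then repeat with the remainder.
64 − 6×10→4 − 2×2→0
Count of 10: 6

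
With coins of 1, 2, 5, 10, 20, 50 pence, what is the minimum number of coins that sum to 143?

143 = 2×50 + 2×20 + 1×2 + 1×1
Total coins = 2 + 2 + 1 + 1 = 6

6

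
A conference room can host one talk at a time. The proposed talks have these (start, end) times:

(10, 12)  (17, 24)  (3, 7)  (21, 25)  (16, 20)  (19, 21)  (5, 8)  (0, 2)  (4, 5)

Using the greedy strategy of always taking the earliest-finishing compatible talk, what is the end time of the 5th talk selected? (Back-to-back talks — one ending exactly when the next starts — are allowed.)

By end time: (0,2), (4,5), (3,7), (5,8), (10,12), (16,20), (19,21), (17,24), (21,25).
Pick (0,2); next start ≥ 2 → (4,5); next start ≥ 5 → (5,8); next start ≥ 8 → (10,12); next start ≥ 12 → (16,20); next start ≥ 20 → (21,25).
Selected: (0,2) (4,5) (5,8) (10,12) (16,20) (21,25)

20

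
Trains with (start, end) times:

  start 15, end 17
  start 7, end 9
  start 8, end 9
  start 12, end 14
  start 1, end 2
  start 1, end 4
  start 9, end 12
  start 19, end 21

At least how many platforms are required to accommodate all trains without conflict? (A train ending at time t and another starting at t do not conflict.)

2

Events (time:±→running): 1:+→1 1:+→2 … peak 2.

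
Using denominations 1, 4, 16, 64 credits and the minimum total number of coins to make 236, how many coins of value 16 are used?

2

Use the largest denomination that fits, subtract, and repeat.
236 = 3×64 + 2×16 + 3×4
Count of 16: 2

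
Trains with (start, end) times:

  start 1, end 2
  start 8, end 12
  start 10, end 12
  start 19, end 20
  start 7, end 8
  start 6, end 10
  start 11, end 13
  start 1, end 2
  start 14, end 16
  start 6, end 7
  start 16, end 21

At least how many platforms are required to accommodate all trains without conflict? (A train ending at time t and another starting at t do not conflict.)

starts: [1, 1, 6, 6, 7, 8, 10, 11, 14, 16, 19]
ends:   [2, 2, 7, 8, 10, 12, 12, 13, 16, 20, 21]
s1→1 s1→2 e2→1 e2→0 s6→1 s6→2 e7→1 s7→2 e8→1 s8→2 e10→1 s10→2 s11→3  — peak 3.

3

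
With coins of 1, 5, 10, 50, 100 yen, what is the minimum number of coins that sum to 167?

Greedy: take as many of the largest coin as possible, then repeat with the remainder.
167 − 1×100→67 − 1×50→17 − 1×10→7 − 1×5→2 − 2×1→0
Total coins = 1 + 1 + 1 + 1 + 2 = 6

6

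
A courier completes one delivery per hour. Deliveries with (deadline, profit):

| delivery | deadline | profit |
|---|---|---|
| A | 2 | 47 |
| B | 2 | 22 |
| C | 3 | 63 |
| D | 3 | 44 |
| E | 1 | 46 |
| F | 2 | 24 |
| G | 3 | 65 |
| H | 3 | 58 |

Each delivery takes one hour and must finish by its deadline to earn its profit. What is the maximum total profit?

By profit: G(d3,65), C(d3,63), H(d3,58), A(d2,47), E(d1,46), D(d3,44), F(d2,24), B(d2,22)
G→slot 3; C→slot 2; H→slot 1; A skipped; E skipped; D skipped; F skipped; B skipped.
Profit = 58 + 63 + 65 = 186

186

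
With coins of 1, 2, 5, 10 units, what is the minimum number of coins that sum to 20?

Greedy: take as many of the largest coin as possible, then repeat with the remainder.
20 − 2×10→0
Total coins = 2 = 2

2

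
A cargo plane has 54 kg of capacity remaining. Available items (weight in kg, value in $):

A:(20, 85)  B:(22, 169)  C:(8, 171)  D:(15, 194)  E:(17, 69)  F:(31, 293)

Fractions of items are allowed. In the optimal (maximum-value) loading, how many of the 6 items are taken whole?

Greedy by value/weight ratio, highest first.
Order: C (171/8=21.38) > D (194/15=12.93) > F (293/31=9.45) > B (169/22=7.68) > A (85/20=4.25) > E (69/17=4.06)
Fill: take C (8 @ 171) → take D (15 @ 194) → take F (31 @ 293); 54/54 used.
3 item(s) taken whole.

3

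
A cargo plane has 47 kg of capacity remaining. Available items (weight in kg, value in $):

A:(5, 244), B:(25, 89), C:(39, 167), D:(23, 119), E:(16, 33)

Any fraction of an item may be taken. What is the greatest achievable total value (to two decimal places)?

444.36

Sort by value per unit weight and fill in that order.
Ratios (sorted): A 48.80, D 5.17, C 4.28, B 3.56, E 2.06
take A (5 @ 244); take D (23 @ 119); take 19/39 of C → 81.36. Capacity used 47/47.
Total value = 444.36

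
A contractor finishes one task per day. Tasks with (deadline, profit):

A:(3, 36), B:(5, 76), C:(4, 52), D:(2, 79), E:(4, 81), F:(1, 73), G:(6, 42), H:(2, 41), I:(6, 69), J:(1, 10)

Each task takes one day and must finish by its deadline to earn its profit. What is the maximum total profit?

Sort by profit descending; place each in the latest free slot ≤ its deadline.
By profit: E(d4,81), D(d2,79), B(d5,76), F(d1,73), I(d6,69), C(d4,52), G(d6,42), H(d2,41), A(d3,36), J(d1,10)
E→slot 4; D→slot 2; B→slot 5; F→slot 1; I→slot 6; C→slot 3; G skipped; H skipped; A skipped; J skipped.
Profit = 73 + 79 + 52 + 81 + 76 + 69 = 430

430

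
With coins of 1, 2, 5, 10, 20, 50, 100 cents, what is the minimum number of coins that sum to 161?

4

Greedy: take as many of the largest coin as possible, then repeat with the remainder.
161 = 1×100 + 1×50 + 1×10 + 1×1
Total coins = 1 + 1 + 1 + 1 = 4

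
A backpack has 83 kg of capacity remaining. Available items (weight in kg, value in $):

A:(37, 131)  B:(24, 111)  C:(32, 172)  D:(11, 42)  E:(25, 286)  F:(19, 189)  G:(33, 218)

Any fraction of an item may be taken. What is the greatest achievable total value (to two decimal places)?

Greedy by value/weight ratio, highest first.
Order: E (286/25=11.44) > F (189/19=9.95) > G (218/33=6.61) > C (172/32=5.38) > B (111/24=4.62) > D (42/11=3.82) > A (131/37=3.54)
Fill: take E (25 @ 286) → take F (19 @ 189) → take G (33 @ 218) → take 6/32 of C → 32.25; 83/83 used.
Total value = 725.25

725.25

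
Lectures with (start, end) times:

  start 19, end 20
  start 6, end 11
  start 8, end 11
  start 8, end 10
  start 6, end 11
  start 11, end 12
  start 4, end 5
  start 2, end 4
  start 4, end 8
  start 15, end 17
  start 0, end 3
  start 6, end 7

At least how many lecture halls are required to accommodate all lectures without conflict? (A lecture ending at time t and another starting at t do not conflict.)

Count concurrent intervals with a sweep; the peak is the room count.
starts: [0, 2, 4, 4, 6, 6, 6, 8, 8, 11, 15, 19]
ends:   [3, 4, 5, 7, 8, 10, 11, 11, 11, 12, 17, 20]
s0→1 s2→2 e3→1 e4→0 s4→1 s4→2 e5→1 s6→2 s6→3 s6→4  — peak 4.

4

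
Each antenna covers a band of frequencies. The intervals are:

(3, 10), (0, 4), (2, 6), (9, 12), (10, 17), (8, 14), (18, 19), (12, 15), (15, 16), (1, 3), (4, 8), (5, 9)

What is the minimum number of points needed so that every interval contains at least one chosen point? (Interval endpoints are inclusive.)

5

By right end: [1,3]  [0,4]  [2,6]  [4,8]  [5,9]  [3,10]  [9,12]  [8,14]  [12,15]  [15,16]  [10,17]  [18,19]
[1,3] uncovered → point at 3; [4,8] uncovered → point at 8; [9,12] uncovered → point at 12; [15,16] uncovered → point at 16; [18,19] uncovered → point at 19.
Points: 3, 8, 12, 16, 19 (5 total).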